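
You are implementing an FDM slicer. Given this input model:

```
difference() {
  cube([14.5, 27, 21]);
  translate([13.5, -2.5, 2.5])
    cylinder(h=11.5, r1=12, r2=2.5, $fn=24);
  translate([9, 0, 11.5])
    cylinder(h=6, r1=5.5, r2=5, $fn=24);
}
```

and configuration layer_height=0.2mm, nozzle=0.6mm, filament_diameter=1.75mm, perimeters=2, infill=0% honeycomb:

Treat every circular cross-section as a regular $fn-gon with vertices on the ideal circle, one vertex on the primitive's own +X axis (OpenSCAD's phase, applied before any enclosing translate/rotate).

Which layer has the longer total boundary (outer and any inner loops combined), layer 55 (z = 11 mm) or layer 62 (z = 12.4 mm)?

layer 62 (z = 12.4 mm)

Layer 55 (z = 11): the 14.5×27 cube contributes its full rectangle (perimeter 83.00 mm); the cone at (13.5, -2.5): at t=0.739 of its height the radius interpolates to r₁+(r₂−r₁)t = 4.978, giving a regular 24-gon of that circumradius (perimeter = 2·24·4.978·sin(180°/24) = 31.19 mm); the cone at (9, 0) does not reach this height (z outside [11.5, 17.5]); After the difference (first − rest): starting from the 14.5×27 cube, the cone at (13.5, -2.5) partially overlaps it — only the 9.83 mm² overlap (of its 76.97 mm²) is removed, clipping the outline — boundary = 81.54 mm. So its perimeter = 81.54 mm. Layer 62 (z = 12.4): the cube (footprint 14.5×27) is included at this height (perimeter 83.00 mm); the cone at (13.5, -2.5): at t=0.861 of its height the radius interpolates to r₁+(r₂−r₁)t = 3.822, giving a regular 24-gon of that circumradius (perimeter = 2·24·3.822·sin(180°/24) = 23.94 mm); the cone at (9, 0) (r1=5.5→r2=5) has section circumradius 5.425 here — a regular 24-gon (perimeter = 2·24·5.425·sin(180°/24) = 33.99 mm); After the difference (first − rest): starting from the 14.5×27 cube, the cone at (13.5, -2.5) partially overlaps it — only the 3.84 mm² overlap (of its 45.36 mm²) is removed, clipping the outline; the cone at (9, 0) partially overlaps it — only the 42.05 mm² overlap (of its 91.41 mm²) is removed, clipping the outline — boundary = 86.89 mm. So its perimeter = 86.89 mm. Layer 62 is larger (86.89 vs 81.54 mm).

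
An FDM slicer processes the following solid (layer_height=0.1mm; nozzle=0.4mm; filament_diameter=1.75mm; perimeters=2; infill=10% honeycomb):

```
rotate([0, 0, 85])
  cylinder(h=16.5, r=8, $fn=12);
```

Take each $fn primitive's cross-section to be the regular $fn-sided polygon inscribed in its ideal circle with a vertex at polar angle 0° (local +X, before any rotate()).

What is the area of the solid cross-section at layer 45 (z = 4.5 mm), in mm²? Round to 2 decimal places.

At z = 4.5 mm: the r=8 cylinder contributes a regular 12-gon of circumradius 8 (area = (12/2)·8.000²·sin(360°/12) = 192.00 mm²); (whole slice rotated 85° about Z — lengths, areas and connectivity unchanged). Overall, the cross-section is a single solid region. Net area = 192.00 mm².

192.00 mm²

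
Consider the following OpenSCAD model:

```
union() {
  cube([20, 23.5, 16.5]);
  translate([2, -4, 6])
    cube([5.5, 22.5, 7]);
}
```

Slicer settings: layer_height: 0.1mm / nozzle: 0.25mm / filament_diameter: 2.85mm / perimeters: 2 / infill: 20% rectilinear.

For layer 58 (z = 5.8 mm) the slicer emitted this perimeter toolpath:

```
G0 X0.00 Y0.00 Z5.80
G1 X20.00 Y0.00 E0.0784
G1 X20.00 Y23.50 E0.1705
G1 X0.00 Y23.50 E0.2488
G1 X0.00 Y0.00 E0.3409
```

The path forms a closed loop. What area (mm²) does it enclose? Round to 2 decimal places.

470.00 mm²

Apply the shoelace formula to the sequence of (X, Y) vertices; enclosed area = 470.00 mm².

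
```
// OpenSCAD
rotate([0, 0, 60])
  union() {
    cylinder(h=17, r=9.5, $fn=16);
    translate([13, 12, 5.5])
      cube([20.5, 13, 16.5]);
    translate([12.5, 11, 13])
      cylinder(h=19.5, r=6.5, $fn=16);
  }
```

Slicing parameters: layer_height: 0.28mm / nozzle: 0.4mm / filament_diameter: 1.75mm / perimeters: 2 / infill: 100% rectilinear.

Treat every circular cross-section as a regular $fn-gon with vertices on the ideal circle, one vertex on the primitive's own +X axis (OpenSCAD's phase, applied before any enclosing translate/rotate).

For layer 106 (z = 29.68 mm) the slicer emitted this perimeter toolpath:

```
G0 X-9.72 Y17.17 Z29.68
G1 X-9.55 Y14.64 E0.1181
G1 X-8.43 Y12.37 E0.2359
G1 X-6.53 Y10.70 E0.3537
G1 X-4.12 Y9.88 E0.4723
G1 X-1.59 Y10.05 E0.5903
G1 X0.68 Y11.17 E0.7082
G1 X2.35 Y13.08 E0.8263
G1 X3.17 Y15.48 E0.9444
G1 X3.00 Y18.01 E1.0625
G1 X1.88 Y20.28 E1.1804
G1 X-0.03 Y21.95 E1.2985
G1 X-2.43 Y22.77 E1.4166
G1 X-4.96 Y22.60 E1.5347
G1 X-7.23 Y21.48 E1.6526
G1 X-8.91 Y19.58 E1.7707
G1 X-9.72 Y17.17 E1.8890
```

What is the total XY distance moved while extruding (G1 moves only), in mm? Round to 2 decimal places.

Sum the Euclidean lengths of each G1 segment: total = 40.57 mm.

40.57 mm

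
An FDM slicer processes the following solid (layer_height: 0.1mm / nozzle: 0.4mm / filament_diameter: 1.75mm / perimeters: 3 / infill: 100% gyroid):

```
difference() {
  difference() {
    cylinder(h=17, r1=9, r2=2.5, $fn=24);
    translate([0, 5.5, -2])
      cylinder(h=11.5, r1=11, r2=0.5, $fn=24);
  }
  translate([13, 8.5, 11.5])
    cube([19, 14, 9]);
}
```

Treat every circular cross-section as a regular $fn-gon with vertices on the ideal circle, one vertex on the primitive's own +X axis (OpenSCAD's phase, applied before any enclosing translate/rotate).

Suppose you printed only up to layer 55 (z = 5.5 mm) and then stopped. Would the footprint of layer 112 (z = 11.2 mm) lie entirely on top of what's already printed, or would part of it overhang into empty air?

Compare the two slices. At z = 5.5: the cone (r1=9→r2=2.5) has section circumradius 6.897 here — a regular 24-gon (area = (24/2)·6.897²·sin(360°/24) = 147.74 mm²); the cone at (0, 5.5): at t=0.652 of its height the radius interpolates to r₁+(r₂−r₁)t = 4.152, giving a regular 24-gon of that circumradius (area = (24/2)·4.152²·sin(360°/24) = 53.55 mm²); Subtracting the remaining from the first: starting from the cone (147.74 mm²), the cone at (0, 5.5) partially overlaps it — only the 34.35 mm² overlap (of its 53.55 mm²) is removed, clipping the outline — area = 113.39 mm²; the cube at (13, 8.5) does not reach this height (z outside [11.5, 20.5]); Subtracting the remaining from the first: none of the subtracted shapes is present at this height, so that combined region is unchanged — area = 113.39 mm². At z = 11.2: the cone: at t=0.659 of its height the radius interpolates to r₁+(r₂−r₁)t = 4.718, giving a regular 24-gon of that circumradius (area = (24/2)·4.718²·sin(360°/24) = 69.12 mm²); the cone at (0, 5.5) is absent (z outside [-2, 9.5]); After the difference (first − rest): none of the subtracted shapes is present at this height, so the cone is unchanged — area = 69.12 mm²; the cube at (13, 8.5) is absent (z outside [11.5, 20.5]); After the difference (first − rest): none of the subtracted shapes is present at this height, so the result so far is unchanged — area = 69.12 mm². Checking containment: at z = 11.2 the cross-section extends beyond the z = 5.5 cross-section by about 15.88 mm².

part overhangs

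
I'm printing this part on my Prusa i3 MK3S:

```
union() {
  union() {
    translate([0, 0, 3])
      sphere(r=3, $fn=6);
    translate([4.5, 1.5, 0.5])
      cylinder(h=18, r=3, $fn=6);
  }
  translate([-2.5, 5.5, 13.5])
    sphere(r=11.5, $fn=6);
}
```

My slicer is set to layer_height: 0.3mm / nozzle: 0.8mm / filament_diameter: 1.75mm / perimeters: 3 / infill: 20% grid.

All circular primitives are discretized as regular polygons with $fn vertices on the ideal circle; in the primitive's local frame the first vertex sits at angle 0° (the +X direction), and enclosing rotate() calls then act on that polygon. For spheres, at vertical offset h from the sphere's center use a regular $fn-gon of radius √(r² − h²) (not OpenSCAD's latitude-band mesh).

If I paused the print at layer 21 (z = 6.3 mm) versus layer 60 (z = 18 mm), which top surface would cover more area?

layer 60 (z = 18 mm)

Layer 21 (z = 6.3): the sphere does not reach this height (|z−center|=3.300 > r=3); the r=3 cylinder at (4.5, 1.5) gives a regular 6-gon of circumradius 3 (constant along its height) (area = (6/2)·3.000²·sin(360°/6) = 23.38 mm²); Merging all regions: only the r=3 cylinder at (4.5, 1.5) is present, so the union is just that shape — area = 23.38 mm²; the r=11.5 sphere at (-2.5, 5.5) slices to a regular 6-gon of circumradius 8.967 (√(r²−h²) with h=7.2 from center) (area = (6/2)·8.967²·sin(360°/6) = 208.91 mm²); Merging all regions: the regions partially overlap — summed areas 232.29 mm² minus the doubly-counted overlap 9.96 mm² gives 222.33 mm² — area = 222.33 mm². So its area = 222.33 mm². Layer 60 (z = 18): the sphere is absent (|z−center|=15.000 > r=3); the r=3 cylinder at (4.5, 1.5) contributes a regular 6-gon of circumradius 3 (area = (6/2)·3.000²·sin(360°/6) = 23.38 mm²); Taking the union: only the r=3 cylinder at (4.5, 1.5) is present, so the union is just that shape — area = 23.38 mm²; the r=11.5 sphere at (-2.5, 5.5) contributes a regular 6-gon of circumradius √(11.5²−4.5²) = 10.583 (area = (6/2)·10.583²·sin(360°/6) = 290.98 mm²); Taking the union: the regions partially overlap — summed areas 314.37 mm² minus the doubly-counted overlap 17.61 mm² gives 296.76 mm² — area = 296.76 mm². So its area = 296.76 mm². Layer 60 is larger (296.76 vs 222.33 mm²).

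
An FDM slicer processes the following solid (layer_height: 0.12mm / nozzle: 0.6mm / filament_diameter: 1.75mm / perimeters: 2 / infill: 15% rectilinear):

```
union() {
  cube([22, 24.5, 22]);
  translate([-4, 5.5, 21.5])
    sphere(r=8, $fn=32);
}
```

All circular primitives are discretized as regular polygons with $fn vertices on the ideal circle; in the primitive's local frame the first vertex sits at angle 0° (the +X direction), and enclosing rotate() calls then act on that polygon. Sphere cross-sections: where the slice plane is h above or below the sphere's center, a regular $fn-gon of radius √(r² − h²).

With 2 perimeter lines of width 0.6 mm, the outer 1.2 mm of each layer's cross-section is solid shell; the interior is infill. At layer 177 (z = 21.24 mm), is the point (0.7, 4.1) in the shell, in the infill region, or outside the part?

At z = 21.24 mm: the cube is present — its section is the full 22×24.5 rectangle; the r=8 sphere at (-4, 5.5) contributes a regular 32-gon of circumradius √(8²−0.26²) = 7.996; Combining (union): the regions partially overlap (shared area 37.46 mm²), so overlapping operands fuse into one piece — 1 connected region. Overall, the cross-section is a single solid region. The nearest boundary edge runs (1.78, 0.00)→(1.65, -0.15); distance from the point to it = 4.24 mm. The point is inside the cross-section and 4.24 mm from the nearest boundary — more than the 1.2 mm shell width (2 × 0.6), so it's in the infill interior.

infill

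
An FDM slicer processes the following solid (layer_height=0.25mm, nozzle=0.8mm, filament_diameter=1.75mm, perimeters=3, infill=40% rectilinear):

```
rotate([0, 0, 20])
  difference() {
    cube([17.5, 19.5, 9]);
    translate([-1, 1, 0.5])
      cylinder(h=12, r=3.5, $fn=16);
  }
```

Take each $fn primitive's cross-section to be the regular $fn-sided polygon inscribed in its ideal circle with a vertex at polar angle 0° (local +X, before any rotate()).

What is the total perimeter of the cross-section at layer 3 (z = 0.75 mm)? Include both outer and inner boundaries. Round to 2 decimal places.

72.86 mm

At z = 0.75 mm: the cube is present — its section is the full 17.5×19.5 rectangle (perimeter 74.00 mm); the cylinder at (-1, 1): section is a regular 16-gon, circumradius r=3.5 (perimeter = 2·16·3.500·sin(180°/16) = 21.85 mm); Subtracting the remaining from the first: starting from the 17.5×19.5 cube, the r=3.5 cylinder at (-1, 1) partially overlaps it — only the 8.38 mm² overlap (of its 37.50 mm²) is removed, clipping the outline — boundary = 72.86 mm; (whole slice rotated 20° about Z — lengths, areas and connectivity unchanged). Overall, the cross-section is a single solid region. Total boundary length (outer) = 72.86 mm.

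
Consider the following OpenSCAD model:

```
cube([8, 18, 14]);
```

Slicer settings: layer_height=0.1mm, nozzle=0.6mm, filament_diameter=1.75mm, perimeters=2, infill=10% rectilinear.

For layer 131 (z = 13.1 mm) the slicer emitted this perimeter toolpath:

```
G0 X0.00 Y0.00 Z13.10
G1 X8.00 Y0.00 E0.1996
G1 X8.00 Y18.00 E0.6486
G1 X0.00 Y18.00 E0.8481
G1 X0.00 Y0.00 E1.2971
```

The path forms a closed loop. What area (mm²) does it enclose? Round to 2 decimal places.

144.00 mm²

Apply the shoelace formula to the sequence of (X, Y) vertices; enclosed area = 144.00 mm².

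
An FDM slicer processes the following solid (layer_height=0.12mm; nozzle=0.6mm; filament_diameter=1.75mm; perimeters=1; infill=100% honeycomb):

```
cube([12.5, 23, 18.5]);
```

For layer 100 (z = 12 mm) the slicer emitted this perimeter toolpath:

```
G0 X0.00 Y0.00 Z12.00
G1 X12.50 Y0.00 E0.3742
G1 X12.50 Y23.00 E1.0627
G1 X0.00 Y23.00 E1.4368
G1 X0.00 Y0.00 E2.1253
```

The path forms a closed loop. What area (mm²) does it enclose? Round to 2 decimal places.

Apply the shoelace formula to the sequence of (X, Y) vertices; enclosed area = 287.50 mm².

287.50 mm²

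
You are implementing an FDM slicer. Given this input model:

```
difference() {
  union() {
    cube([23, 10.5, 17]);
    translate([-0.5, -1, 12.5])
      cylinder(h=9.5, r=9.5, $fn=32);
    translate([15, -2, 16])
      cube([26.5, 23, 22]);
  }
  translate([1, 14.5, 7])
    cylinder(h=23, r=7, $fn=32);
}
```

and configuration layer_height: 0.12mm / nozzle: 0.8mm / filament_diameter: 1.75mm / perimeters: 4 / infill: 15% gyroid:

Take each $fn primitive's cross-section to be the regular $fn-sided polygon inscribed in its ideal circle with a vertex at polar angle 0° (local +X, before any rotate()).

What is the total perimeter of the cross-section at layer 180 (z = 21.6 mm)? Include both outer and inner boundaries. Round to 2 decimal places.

At z = 21.6 mm: the cube is not intersected at this z (z outside [0, 17]); the cylinder at (-0.5, -1): section is a regular 32-gon, circumradius r=9.5 (perimeter = 2·32·9.500·sin(180°/32) = 59.59 mm); the cube at (15, -2) is present — its section is the full 26.5×23 rectangle (perimeter 99.00 mm); Taking the union: the 2 present regions are separate (no shared area or edge), so areas and boundary lengths simply add and each stays a separate island — boundary = 158.59 mm; the cylinder at (1, 14.5): section is a regular 32-gon, circumradius r=7 (perimeter = 2·32·7.000·sin(180°/32) = 43.91 mm); Subtracting the remaining from the first: starting from the result so far, the r=7 cylinder at (1, 14.5) partially overlaps it — only the 3.06 mm² overlap (of its 152.95 mm²) is removed, clipping the outline — boundary = 158.68 mm. Overall, the cross-section has 2 separate islands. Total boundary length (outer) = 158.68 mm.

158.68 mm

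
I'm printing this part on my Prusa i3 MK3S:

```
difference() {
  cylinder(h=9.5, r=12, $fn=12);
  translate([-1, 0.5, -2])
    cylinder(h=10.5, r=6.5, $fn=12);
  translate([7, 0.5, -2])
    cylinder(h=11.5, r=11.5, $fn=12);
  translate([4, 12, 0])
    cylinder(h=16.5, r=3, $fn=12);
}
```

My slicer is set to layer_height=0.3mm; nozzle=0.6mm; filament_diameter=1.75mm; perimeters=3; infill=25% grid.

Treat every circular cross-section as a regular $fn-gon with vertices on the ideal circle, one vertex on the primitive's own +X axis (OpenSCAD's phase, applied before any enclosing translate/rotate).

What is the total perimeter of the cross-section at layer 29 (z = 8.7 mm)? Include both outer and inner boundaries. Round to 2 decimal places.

73.42 mm

At z = 8.7 mm: the r=12 cylinder contributes a regular 12-gon of circumradius 12 (perimeter = 2·12·12.000·sin(180°/12) = 74.54 mm); the cylinder at (-1, 0.5) is not intersected at this z (z outside [-2, 8.5]); the r=11.5 cylinder at (7, 0.5) gives a regular 12-gon of circumradius 11.5 (constant along its height) (perimeter = 2·12·11.500·sin(180°/12) = 71.43 mm); the r=3 cylinder at (4, 12) gives a regular 12-gon of circumradius 3 (constant along its height) (perimeter = 2·12·3.000·sin(180°/12) = 18.63 mm); Taking the first minus the rest: starting from the r=12 cylinder, the r=11.5 cylinder at (7, 0.5) partially overlaps it — only the 255.51 mm² overlap (of its 396.75 mm²) is removed, clipping the outline; the r=3 cylinder at (4, 12) partially overlaps it — only the 1.36 mm² overlap (of its 27.00 mm²) is removed, clipping the outline — boundary = 73.42 mm. Overall, the cross-section is a single solid region. Total boundary length (outer) = 73.42 mm.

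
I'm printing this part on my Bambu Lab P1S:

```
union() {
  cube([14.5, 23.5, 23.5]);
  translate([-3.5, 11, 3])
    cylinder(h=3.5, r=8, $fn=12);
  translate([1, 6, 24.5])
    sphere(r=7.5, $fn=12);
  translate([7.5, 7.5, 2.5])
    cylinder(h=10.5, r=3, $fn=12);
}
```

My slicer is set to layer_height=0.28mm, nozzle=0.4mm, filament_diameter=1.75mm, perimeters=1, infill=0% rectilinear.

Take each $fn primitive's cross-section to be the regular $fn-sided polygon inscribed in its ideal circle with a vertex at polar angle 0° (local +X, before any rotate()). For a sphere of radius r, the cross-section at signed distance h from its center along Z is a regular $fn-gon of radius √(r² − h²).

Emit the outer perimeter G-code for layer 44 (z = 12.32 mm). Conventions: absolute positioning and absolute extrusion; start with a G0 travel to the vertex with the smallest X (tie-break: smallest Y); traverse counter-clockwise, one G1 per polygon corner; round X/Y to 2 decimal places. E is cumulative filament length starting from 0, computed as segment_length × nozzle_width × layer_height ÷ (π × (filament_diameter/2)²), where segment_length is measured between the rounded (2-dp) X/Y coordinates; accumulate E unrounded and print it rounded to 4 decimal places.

At z = 12.32 mm: the cube is present — its section is the full 14.5×23.5 rectangle; the cylinder at (-3.5, 11) is not intersected at this z (z outside [3, 6.5]); the sphere at (1, 6) is not intersected at this z (|z−center|=12.180 > r=7.5); the cylinder at (7.5, 7.5): section is a regular 12-gon, circumradius r=3; Taking the union: the r=3 cylinder at (7.5, 7.5) lies entirely inside the 14.5×23.5 cube, so the union is just the 14.5×23.5 cube — 1 connected region. The outline is a single polygon with 4 vertices. Extrusion per mm of travel: 0.4 × 0.28 / (π × 0.875²) = 0.046564. Accumulating E over each segment gives final E = 3.5389.

G0 X0.00 Y0.00 Z12.32
G1 X14.50 Y0.00 E0.6752
G1 X14.50 Y23.50 E1.7694
G1 X0.00 Y23.50 E2.4446
G1 X0.00 Y0.00 E3.5389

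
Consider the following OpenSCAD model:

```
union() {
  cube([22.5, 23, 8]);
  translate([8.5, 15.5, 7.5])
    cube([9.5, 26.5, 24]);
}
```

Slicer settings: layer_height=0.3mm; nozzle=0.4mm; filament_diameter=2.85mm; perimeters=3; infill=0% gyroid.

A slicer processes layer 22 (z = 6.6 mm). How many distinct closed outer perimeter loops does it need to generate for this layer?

1

At z = 6.6 mm: the cube (footprint 22.5×23) is included at this height; the cube at (8.5, 15.5) is absent (z outside [7.5, 31.5]); Taking the union: only the 22.5×23 cube is present, so the union is just that shape — 1 connected region. The result has 1 disconnected region.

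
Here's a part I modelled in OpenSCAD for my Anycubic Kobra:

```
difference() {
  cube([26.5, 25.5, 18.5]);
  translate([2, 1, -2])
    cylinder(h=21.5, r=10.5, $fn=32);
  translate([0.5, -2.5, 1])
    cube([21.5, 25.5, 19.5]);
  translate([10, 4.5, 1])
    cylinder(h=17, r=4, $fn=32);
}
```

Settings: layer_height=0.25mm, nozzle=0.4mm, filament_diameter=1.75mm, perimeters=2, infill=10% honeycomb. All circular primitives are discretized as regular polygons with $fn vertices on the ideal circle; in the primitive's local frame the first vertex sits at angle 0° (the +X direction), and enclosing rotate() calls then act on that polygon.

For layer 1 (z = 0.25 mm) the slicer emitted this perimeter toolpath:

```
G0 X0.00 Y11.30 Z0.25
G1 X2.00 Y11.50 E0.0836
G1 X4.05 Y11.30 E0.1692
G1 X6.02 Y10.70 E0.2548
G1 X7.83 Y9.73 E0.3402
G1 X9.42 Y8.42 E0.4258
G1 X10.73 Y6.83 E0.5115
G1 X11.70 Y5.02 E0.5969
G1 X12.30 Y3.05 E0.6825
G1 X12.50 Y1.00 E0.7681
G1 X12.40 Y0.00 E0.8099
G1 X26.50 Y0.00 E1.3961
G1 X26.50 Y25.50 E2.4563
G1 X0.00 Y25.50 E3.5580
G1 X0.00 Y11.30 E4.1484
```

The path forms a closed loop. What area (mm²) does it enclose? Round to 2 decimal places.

556.48 mm²

Apply the shoelace formula to the sequence of (X, Y) vertices; enclosed area = 556.48 mm².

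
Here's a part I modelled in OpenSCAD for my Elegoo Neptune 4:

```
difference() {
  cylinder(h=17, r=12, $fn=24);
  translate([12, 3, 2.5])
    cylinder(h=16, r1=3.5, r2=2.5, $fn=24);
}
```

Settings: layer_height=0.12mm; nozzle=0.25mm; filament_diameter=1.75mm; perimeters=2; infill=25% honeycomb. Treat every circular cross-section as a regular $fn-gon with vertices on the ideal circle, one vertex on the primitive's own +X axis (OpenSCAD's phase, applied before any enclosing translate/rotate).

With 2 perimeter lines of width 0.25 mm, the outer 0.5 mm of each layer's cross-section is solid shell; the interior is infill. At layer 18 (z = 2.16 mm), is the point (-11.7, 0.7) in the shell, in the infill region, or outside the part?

At z = 2.16 mm: the cylinder: section is a regular 24-gon, circumradius r=12; the cone at (12, 3) does not reach this height (z outside [2.5, 18.5]); Subtracting the remaining from the first: none of the subtracted shapes is present at this height, so the r=12 cylinder is unchanged — 1 connected region. Overall, the cross-section is a single solid region. The nearest boundary edge runs (-11.59, 3.11)→(-12.00, 0.00); distance from the point to it = 0.21 mm. The point is inside the cross-section, 0.21 mm from the nearest boundary — within the 0.5 mm shell band (2 × 0.25).

shell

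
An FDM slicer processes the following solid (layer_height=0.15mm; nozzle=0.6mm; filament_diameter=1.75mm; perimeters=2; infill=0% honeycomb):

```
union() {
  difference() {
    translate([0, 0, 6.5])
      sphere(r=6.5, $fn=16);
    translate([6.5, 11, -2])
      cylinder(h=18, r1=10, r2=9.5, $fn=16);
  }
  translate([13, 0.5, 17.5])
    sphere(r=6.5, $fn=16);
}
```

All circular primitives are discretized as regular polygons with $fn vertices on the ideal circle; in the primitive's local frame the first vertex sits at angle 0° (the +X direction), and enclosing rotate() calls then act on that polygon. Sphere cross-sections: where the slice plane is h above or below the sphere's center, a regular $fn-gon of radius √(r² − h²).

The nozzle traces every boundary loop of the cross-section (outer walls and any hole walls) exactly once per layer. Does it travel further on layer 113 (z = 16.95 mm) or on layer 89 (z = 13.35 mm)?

Layer 113 (z = 16.95): the sphere is not intersected at this z (|z−center|=10.450 > r=6.5); the cone at (6.5, 11) is absent (z outside [-2, 16]); After the difference (first − rest): the first operand is absent here, so nothing remains; the r=6.5 sphere at (13, 0.5) contributes a regular 16-gon of circumradius √(6.5²−0.55²) = 6.477 (perimeter = 2·16·6.477·sin(180°/16) = 40.43 mm); Merging all regions: only the r=6.5 sphere at (13, 0.5) is present, so the union is just that shape — boundary = 40.43 mm. So its perimeter = 40.43 mm. Layer 89 (z = 13.35): the sphere is not intersected at this z (|z−center|=6.850 > r=6.5); the cone at (6.5, 11): at t=0.853 of its height the radius interpolates to r₁+(r₂−r₁)t = 9.574, giving a regular 16-gon of that circumradius (perimeter = 2·16·9.574·sin(180°/16) = 59.77 mm); Taking the first minus the rest: the first operand is absent here, so nothing remains; the sphere at (13, 0.5): section is a regular 16-gon, circumradius = √(r²−h²) = √(6.5²−4.15²) = 5.003 (perimeter = 2·16·5.003·sin(180°/16) = 31.23 mm); Merging all regions: only the r=6.5 sphere at (13, 0.5) is present, so the union is just that shape — boundary = 31.23 mm. So its perimeter = 31.23 mm. Layer 113 is larger (40.43 vs 31.23 mm).

layer 113 (z = 16.95 mm)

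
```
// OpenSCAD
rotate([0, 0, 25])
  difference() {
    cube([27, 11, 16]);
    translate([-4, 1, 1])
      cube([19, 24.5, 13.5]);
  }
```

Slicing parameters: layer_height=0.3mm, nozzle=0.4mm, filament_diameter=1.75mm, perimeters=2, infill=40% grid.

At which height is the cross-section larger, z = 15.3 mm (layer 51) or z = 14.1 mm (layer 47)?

layer 51 (z = 15.3 mm)

Layer 51 (z = 15.3): the cube is present — its section is the full 27×11 rectangle (area 297.00 mm²); the cube at (-4, 1) does not reach this height (z outside [1, 14.5]); Subtracting the remaining from the first: none of the subtracted shapes is present at this height, so the 27×11 cube is unchanged — area = 297.00 mm²; (whole slice rotated 25° about Z — lengths, areas and connectivity unchanged). So its area = 297.00 mm². Layer 47 (z = 14.1): the 27×11 cube contributes its full rectangle (area 297.00 mm²); the 19×24.5 cube at (-4, 1) contributes its full rectangle (area 465.50 mm²); Taking the first minus the rest: starting from the 27×11 cube (297.00 mm²), the 19×24.5 cube at (-4, 1) partially overlaps it — only the 150.00 mm² overlap (of its 465.50 mm²) is removed, clipping the outline — area = 147.00 mm²; (whole slice rotated 25° about Z — lengths, areas and connectivity unchanged). So its area = 147.00 mm². Layer 51 is larger (297.00 vs 147.00 mm²).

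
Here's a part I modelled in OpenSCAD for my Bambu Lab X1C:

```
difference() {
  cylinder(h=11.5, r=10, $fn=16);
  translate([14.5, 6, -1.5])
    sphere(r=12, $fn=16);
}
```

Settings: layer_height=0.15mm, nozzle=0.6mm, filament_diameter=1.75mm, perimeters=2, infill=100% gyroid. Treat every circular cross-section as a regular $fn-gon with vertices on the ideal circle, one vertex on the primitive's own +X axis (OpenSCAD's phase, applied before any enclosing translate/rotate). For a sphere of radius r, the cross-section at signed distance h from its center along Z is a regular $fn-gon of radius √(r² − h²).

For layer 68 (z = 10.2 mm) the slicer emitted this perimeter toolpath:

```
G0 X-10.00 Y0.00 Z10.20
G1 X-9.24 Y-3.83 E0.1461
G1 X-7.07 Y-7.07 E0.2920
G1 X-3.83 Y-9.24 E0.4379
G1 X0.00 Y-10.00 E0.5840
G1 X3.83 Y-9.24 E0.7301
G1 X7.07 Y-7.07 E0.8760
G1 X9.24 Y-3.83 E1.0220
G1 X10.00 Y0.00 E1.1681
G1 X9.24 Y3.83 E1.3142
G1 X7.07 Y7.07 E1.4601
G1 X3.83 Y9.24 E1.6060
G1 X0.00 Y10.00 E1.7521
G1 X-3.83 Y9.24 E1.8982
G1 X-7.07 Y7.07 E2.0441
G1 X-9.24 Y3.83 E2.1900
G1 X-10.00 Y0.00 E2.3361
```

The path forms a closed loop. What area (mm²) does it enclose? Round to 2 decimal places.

306.19 mm²

Apply the shoelace formula to the sequence of (X, Y) vertices; enclosed area = 306.19 mm².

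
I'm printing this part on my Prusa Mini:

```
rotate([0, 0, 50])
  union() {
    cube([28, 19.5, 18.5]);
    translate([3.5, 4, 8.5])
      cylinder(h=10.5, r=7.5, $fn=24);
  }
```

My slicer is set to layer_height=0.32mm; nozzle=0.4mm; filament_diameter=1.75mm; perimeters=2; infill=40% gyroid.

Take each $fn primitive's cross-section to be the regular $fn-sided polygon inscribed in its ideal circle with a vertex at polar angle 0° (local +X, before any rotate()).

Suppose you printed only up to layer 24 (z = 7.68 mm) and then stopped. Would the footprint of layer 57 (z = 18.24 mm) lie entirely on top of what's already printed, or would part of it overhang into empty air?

Compare the two slices. At z = 7.68: the cube (footprint 28×19.5) is included at this height (area 546.00 mm²); the cylinder at (3.5, 4) does not reach this height (z outside [8.5, 19]); Taking the union: only the 28×19.5 cube is present, so the union is just that shape — area = 546.00 mm²; (rotated 50° about Z; rotation is an isometry so areas/perimeters/island counts are preserved). At z = 18.24: the cube is present — its section is the full 28×19.5 rectangle (area 546.00 mm²); the cylinder at (3.5, 4): section is a regular 24-gon, circumradius r=7.5 (area = (24/2)·7.500²·sin(360°/24) = 174.70 mm²); Combining (union): the regions partially overlap — summed areas 720.70 mm² minus the doubly-counted overlap 111.11 mm² gives 609.59 mm² — area = 609.59 mm²; (whole slice rotated 50° about Z — lengths, areas and connectivity unchanged). Checking containment: at z = 18.24 the cross-section extends beyond the z = 7.68 cross-section by about 63.59 mm².

part overhangs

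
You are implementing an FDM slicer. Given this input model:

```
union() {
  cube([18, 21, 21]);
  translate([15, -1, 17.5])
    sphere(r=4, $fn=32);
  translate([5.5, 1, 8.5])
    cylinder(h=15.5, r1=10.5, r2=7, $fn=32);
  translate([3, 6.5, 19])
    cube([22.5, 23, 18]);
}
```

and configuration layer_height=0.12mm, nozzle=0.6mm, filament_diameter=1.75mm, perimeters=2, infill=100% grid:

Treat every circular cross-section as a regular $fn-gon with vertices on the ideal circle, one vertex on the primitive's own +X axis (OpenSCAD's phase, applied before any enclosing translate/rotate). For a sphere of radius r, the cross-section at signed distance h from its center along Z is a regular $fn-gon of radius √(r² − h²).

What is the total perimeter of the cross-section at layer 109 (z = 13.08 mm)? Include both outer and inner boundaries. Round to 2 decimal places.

92.11 mm

At z = 13.08 mm: the cube (footprint 18×21) is included at this height (perimeter 78.00 mm); the sphere at (15, -1) is absent (|z−center|=4.420 > r=4); the cone at (5.5, 1): at t=0.295 of its height the radius interpolates to r₁+(r₂−r₁)t = 9.466, giving a regular 32-gon of that circumradius (perimeter = 2·32·9.466·sin(180°/32) = 59.38 mm); the cube at (3, 6.5) does not reach this height (z outside [19, 37]); Taking the union: the regions partially overlap (shared area 133.63 mm²), so the edge portions inside another operand are dropped and the merged outline is re-measured after clipping — boundary = 92.11 mm. Overall, the cross-section is a single solid region. Total boundary length (outer) = 92.11 mm.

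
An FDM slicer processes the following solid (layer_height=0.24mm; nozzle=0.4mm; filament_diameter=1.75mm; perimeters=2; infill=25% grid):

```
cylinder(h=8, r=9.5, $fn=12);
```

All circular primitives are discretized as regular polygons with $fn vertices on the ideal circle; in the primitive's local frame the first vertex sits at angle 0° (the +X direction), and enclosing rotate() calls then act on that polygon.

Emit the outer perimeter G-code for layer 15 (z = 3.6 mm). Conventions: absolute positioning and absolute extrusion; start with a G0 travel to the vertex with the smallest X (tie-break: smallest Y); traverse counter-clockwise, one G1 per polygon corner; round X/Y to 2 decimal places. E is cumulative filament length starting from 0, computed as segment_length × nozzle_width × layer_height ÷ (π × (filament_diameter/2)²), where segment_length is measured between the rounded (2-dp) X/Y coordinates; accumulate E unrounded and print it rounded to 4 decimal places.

G0 X-9.50 Y0.00 Z3.60
G1 X-8.23 Y-4.75 E0.1962
G1 X-4.75 Y-8.23 E0.3927
G1 X0.00 Y-9.50 E0.5889
G1 X4.75 Y-8.23 E0.7852
G1 X8.23 Y-4.75 E0.9816
G1 X9.50 Y0.00 E1.1778
G1 X8.23 Y4.75 E1.3741
G1 X4.75 Y8.23 E1.5705
G1 X0.00 Y9.50 E1.7667
G1 X-4.75 Y8.23 E1.9630
G1 X-8.23 Y4.75 E2.1594
G1 X-9.50 Y0.00 E2.3556

At z = 3.6 mm: the r=9.5 cylinder contributes a regular 12-gon of circumradius 9.5. The outline is a single polygon with 12 vertices. Extrusion per mm of travel: 0.4 × 0.24 / (π × 0.875²) = 0.039912. Accumulating E over each segment gives final E = 2.3556.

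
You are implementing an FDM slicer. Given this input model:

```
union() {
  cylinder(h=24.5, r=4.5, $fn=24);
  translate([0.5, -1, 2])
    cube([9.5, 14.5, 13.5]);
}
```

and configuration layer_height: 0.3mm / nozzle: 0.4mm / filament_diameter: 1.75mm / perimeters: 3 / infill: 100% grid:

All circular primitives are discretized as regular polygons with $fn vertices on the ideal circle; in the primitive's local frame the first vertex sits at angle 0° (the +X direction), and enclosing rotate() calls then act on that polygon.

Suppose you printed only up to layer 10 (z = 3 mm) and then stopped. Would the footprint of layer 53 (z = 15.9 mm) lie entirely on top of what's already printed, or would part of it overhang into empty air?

entirely on top

Compare the two slices. At z = 3: the cylinder: section is a regular 24-gon, circumradius r=4.5 (area = (24/2)·4.500²·sin(360°/24) = 62.89 mm²); the cube at (0.5, -1) is present — its section is the full 9.5×14.5 rectangle (area 137.75 mm²); Combining (union): the regions partially overlap — summed areas 200.64 mm² minus the doubly-counted overlap 17.42 mm² gives 183.22 mm² — area = 183.22 mm². At z = 15.9: the r=4.5 cylinder contributes a regular 24-gon of circumradius 4.5 (area = (24/2)·4.500²·sin(360°/24) = 62.89 mm²); the cube at (0.5, -1) is not intersected at this z (z outside [2, 15.5]); Merging all regions: only the r=4.5 cylinder is present, so the union is just that shape — area = 62.89 mm². Checking containment: the cross-section at z = 15.9 is a subset of the cross-section at z = 3.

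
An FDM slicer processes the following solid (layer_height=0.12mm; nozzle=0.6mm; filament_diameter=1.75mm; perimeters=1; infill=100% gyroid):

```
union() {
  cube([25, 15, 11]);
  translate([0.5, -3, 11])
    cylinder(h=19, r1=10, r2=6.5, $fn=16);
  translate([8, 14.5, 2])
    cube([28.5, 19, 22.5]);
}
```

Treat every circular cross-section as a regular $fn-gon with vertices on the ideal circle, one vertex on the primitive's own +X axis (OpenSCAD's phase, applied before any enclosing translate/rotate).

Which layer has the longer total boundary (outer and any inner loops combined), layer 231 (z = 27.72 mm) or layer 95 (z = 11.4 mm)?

layer 95 (z = 11.4 mm)

Layer 231 (z = 27.72): the cube is not intersected at this z (z outside [0, 11]); the cone at (0.5, -3): at t=0.880 of its height the radius interpolates to r₁+(r₂−r₁)t = 6.920, giving a regular 16-gon of that circumradius (perimeter = 2·16·6.920·sin(180°/16) = 43.20 mm); the cube at (8, 14.5) is absent (z outside [2, 24.5]); Combining (union): only the cone at (0.5, -3) is present, so the union is just that shape — boundary = 43.20 mm. So its perimeter = 43.20 mm. Layer 95 (z = 11.4): the cube is not intersected at this z (z outside [0, 11]); the cone at (0.5, -3) contributes a regular 16-gon of circumradius 9.926 (interpolated between r1=10 and r2=6.5 at t=0.021) (perimeter = 2·16·9.926·sin(180°/16) = 61.97 mm); the 28.5×19 cube at (8, 14.5) contributes its full rectangle (perimeter 95.00 mm); Combining (union): the 2 present regions are separate (no shared area or edge), so areas and boundary lengths simply add and each stays a separate island — boundary = 156.97 mm. So its perimeter = 156.97 mm. Layer 95 is larger (156.97 vs 43.20 mm).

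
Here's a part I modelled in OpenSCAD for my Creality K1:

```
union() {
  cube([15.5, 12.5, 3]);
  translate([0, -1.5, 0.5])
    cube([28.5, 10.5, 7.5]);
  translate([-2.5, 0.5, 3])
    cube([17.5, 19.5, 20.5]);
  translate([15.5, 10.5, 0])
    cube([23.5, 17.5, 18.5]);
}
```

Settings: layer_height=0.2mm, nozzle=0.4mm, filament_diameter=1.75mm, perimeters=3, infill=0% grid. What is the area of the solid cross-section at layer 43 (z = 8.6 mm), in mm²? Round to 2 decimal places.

At z = 8.6 mm: the cube is absent (z outside [0, 3]); the cube at (0, -1.5) is not intersected at this z (z outside [0.5, 8]); the 17.5×19.5 cube at (-2.5, 0.5) contributes its full rectangle (area 341.25 mm²); the cube at (15.5, 10.5) is present — its section is the full 23.5×17.5 rectangle (area 411.25 mm²); Combining (union): the 2 present regions are separate (no shared area or edge), so areas and boundary lengths simply add and each stays a separate island — area = 752.50 mm². Overall, the cross-section has 2 separate islands. Net area = 752.50 mm².

752.50 mm²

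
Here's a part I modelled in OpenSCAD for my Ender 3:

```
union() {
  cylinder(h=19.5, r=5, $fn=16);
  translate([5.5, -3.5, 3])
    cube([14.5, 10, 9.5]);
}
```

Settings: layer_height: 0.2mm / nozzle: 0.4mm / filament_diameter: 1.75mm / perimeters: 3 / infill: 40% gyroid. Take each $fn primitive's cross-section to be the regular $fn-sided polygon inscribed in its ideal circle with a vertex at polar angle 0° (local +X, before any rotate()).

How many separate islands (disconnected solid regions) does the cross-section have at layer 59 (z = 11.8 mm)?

At z = 11.8 mm: the r=5 cylinder gives a regular 16-gon of circumradius 5 (constant along its height); the 14.5×10 cube at (5.5, -3.5) contributes its full rectangle; Combining (union): the 2 present regions are separate (no shared area or edge), so areas and boundary lengths simply add and each stays a separate island — 2 connected regions. Overall, the cross-section has 2 separate islands. Island count = 2.

2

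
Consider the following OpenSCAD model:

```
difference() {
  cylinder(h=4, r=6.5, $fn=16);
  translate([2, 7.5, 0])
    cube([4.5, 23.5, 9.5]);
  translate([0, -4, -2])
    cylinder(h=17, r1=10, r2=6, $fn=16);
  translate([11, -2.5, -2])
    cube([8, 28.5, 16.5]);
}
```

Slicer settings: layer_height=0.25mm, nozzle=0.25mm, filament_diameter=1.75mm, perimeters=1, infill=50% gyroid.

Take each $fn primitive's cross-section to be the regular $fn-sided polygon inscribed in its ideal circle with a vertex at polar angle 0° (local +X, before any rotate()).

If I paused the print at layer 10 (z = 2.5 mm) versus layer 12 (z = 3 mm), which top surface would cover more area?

Layer 10 (z = 2.5): the r=6.5 cylinder gives a regular 16-gon of circumradius 6.5 (constant along its height) (area = (16/2)·6.500²·sin(360°/16) = 129.35 mm²); the 4.5×23.5 cube at (2, 7.5) contributes its full rectangle (area 105.75 mm²); the cone at (0, -4) (r1=10→r2=6) has section circumradius 8.941 here — a regular 16-gon (area = (16/2)·8.941²·sin(360°/16) = 244.75 mm²); the cube at (11, -2.5) is present — its section is the full 8×28.5 rectangle (area 228.00 mm²); Taking the first minus the rest: starting from the r=6.5 cylinder (129.35 mm²), the 4.5×23.5 cube at (2, 7.5) misses the remaining region (no effect); the cone at (0, -4) partially overlaps it — only the 114.94 mm² overlap (of its 244.75 mm²) is removed, clipping the outline; the 8×28.5 cube at (11, -2.5) misses the remaining region (no effect) — area = 14.41 mm². So its area = 14.41 mm². Layer 12 (z = 3): the r=6.5 cylinder contributes a regular 16-gon of circumradius 6.5 (area = (16/2)·6.500²·sin(360°/16) = 129.35 mm²); the cube at (2, 7.5) is present — its section is the full 4.5×23.5 rectangle (area 105.75 mm²); the cone at (0, -4) (r1=10→r2=6) has section circumradius 8.824 here — a regular 16-gon (area = (16/2)·8.824²·sin(360°/16) = 238.35 mm²); the cube at (11, -2.5) is present — its section is the full 8×28.5 rectangle (area 228.00 mm²); Subtracting the remaining from the first: starting from the r=6.5 cylinder (129.35 mm²), the 4.5×23.5 cube at (2, 7.5) misses the remaining region (no effect); the cone at (0, -4) partially overlaps it — only the 113.42 mm² overlap (of its 238.35 mm²) is removed, clipping the outline; the 8×28.5 cube at (11, -2.5) misses the remaining region (no effect) — area = 15.93 mm². So its area = 15.93 mm². Layer 12 is larger (15.93 vs 14.41 mm²).

layer 12 (z = 3 mm)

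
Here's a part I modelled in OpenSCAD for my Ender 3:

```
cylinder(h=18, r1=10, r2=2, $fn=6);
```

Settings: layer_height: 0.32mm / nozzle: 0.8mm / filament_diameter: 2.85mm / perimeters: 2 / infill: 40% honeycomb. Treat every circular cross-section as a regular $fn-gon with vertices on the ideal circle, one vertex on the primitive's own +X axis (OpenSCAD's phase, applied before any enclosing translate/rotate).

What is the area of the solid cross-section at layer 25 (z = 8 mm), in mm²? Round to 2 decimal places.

107.90 mm²

At z = 8 mm: the cone: at t=0.444 of its height the radius interpolates to r₁+(r₂−r₁)t = 6.444, giving a regular 6-gon of that circumradius (area = (6/2)·6.444²·sin(360°/6) = 107.90 mm²). Overall, the cross-section is a single solid region. Net area = 107.90 mm².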